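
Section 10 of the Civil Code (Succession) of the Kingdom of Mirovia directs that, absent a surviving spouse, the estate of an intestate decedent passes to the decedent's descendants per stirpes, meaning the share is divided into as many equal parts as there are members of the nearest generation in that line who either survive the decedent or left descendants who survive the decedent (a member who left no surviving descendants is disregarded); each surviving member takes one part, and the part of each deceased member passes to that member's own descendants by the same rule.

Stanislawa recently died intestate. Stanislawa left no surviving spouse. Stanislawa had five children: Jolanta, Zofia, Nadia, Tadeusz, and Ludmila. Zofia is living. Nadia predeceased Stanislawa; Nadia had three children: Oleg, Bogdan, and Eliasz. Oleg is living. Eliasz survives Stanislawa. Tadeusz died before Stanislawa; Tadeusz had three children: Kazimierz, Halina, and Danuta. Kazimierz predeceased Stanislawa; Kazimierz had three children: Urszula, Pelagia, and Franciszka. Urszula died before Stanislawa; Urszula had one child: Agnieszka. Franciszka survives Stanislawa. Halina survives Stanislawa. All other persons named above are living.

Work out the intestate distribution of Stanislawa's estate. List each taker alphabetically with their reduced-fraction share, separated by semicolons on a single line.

There is no surviving spouse, so the entire estate passes to Stanislawa's descendants per stirpes.
The estate is divided into 5 equal shares of 1/5 among Jolanta, Zofia, Nadia, Tadeusz, Ludmila.
Jolanta is living and takes 1/5.
Zofia is living and takes 1/5.
Nadia predeceased; the 1/5 allotted to Nadia's branch passes to Nadia's issue by representation.
The 1/5 is divided into 3 equal shares of 1/15 among Oleg, Bogdan, Eliasz.
Oleg is living and takes 1/15.
Bogdan is living and takes 1/15.
Eliasz is living and takes 1/15.
Tadeusz predeceased; the 1/5 allotted to Tadeusz's branch passes to Tadeusz's issue by representation.
The 1/5 is divided into 3 equal shares of 1/15 among Kazimierz, Halina, Danuta.
Kazimierz predeceased; the 1/15 allotted to Kazimierz's branch passes to Kazimierz's issue by representation.
The 1/15 is divided into 3 equal shares of 1/45 among Urszula, Pelagia, Franciszka.
Urszula predeceased; the 1/45 allotted to Urszula's branch passes to Urszula's issue by representation.
Agnieszka is the sole taker at this level and receives the full 1/45.
Pelagia is living and takes 1/45.
Franciszka is living and takes 1/45.
Halina is living and takes 1/15.
Danuta is living and takes 1/15.
Ludmila is living and takes 1/5.

Agnieszka 1/45; Bogdan 1/15; Danuta 1/15; Eliasz 1/15; Franciszka 1/45; Halina 1/15; Jolanta 1/5; Ludmila 1/5; Oleg 1/15; Pelagia 1/45; Zofia 1/5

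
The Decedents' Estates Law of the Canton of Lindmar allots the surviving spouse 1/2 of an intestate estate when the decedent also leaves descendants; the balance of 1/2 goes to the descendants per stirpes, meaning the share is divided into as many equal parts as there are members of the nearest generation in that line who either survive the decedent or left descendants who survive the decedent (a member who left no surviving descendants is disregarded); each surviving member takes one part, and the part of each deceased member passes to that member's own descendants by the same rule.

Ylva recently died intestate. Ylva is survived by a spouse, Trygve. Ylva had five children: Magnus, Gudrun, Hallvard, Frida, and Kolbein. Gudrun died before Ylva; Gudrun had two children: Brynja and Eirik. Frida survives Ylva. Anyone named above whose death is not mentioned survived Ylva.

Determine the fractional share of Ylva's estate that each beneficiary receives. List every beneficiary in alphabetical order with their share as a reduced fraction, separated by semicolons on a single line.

Brynja 1/20; Eirik 1/20; Frida 1/10; Hallvard 1/10; Kolbein 1/10; Magnus 1/10; Trygve 1/2

Trygve, as surviving spouse, takes 1/2.
The remaining 1/2 passes to Ylva's descendants per stirpes.
The 1/2 is divided into 5 equal shares of 1/10 among Magnus, Gudrun, Hallvard, Frida, Kolbein.
Magnus is living and takes 1/10.
Gudrun predeceased; the 1/10 allotted to Gudrun's branch passes to Gudrun's issue by representation.
The 1/10 is divided into 2 equal shares of 1/20 among Brynja, Eirik.
Brynja is living and takes 1/20.
Eirik is living and takes 1/20.
Hallvard is living and takes 1/10.
Frida is living and takes 1/10.
Kolbein is living and takes 1/10.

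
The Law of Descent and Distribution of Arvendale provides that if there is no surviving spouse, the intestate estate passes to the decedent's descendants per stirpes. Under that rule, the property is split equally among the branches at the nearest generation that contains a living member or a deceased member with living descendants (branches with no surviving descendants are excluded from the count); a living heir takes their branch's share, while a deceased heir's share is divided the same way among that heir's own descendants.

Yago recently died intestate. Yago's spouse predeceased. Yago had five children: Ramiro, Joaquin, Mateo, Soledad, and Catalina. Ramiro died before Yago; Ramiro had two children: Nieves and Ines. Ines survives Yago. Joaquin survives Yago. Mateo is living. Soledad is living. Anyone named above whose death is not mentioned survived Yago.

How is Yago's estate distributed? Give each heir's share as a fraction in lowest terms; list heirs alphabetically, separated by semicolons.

Catalina 1/5; Ines 1/10; Joaquin 1/5; Mateo 1/5; Nieves 1/10; Soledad 1/5

There is no surviving spouse, so the entire estate passes to Yago's descendants per stirpes.
The estate is divided into 5 equal shares of 1/5 among Ramiro, Joaquin, Mateo, Soledad, Catalina.
Ramiro predeceased; the 1/5 allotted to Ramiro's branch passes to Ramiro's issue by representation.
The 1/5 is divided into 2 equal shares of 1/10 among Nieves, Ines.
Nieves is living and takes 1/10.
Ines is living and takes 1/10.
Joaquin is living and takes 1/5.
Mateo is living and takes 1/5.
Soledad is living and takes 1/5.
Catalina is living and takes 1/5.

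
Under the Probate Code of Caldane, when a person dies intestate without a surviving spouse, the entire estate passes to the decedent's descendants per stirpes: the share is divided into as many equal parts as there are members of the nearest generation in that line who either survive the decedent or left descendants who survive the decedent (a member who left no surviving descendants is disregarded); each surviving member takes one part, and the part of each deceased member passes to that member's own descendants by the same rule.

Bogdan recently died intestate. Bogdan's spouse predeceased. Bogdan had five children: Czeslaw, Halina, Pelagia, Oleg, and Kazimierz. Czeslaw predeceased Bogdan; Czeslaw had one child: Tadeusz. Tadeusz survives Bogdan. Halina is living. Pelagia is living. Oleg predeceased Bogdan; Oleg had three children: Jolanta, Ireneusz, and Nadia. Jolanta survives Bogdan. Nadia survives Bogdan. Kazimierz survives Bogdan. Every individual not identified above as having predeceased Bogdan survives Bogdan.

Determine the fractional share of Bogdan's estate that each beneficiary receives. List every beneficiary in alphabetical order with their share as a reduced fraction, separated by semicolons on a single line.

There is no surviving spouse, so the entire estate passes to Bogdan's descendants per stirpes.
The estate is divided into 5 equal shares of 1/5 among Czeslaw, Halina, Pelagia, Oleg, Kazimierz.
Czeslaw predeceased; the 1/5 allotted to Czeslaw's branch passes to Czeslaw's issue by representation.
Tadeusz is the sole taker at this level and receives the full 1/5.
Halina is living and takes 1/5.
Pelagia is living and takes 1/5.
Oleg predeceased; the 1/5 allotted to Oleg's branch passes to Oleg's issue by representation.
The 1/5 is divided into 3 equal shares of 1/15 among Jolanta, Ireneusz, Nadia.
Jolanta is living and takes 1/15.
Ireneusz is living and takes 1/15.
Nadia is living and takes 1/15.
Kazimierz is living and takes 1/5.

Halina 1/5; Ireneusz 1/15; Jolanta 1/15; Kazimierz 1/5; Nadia 1/15; Pelagia 1/5; Tadeusz 1/5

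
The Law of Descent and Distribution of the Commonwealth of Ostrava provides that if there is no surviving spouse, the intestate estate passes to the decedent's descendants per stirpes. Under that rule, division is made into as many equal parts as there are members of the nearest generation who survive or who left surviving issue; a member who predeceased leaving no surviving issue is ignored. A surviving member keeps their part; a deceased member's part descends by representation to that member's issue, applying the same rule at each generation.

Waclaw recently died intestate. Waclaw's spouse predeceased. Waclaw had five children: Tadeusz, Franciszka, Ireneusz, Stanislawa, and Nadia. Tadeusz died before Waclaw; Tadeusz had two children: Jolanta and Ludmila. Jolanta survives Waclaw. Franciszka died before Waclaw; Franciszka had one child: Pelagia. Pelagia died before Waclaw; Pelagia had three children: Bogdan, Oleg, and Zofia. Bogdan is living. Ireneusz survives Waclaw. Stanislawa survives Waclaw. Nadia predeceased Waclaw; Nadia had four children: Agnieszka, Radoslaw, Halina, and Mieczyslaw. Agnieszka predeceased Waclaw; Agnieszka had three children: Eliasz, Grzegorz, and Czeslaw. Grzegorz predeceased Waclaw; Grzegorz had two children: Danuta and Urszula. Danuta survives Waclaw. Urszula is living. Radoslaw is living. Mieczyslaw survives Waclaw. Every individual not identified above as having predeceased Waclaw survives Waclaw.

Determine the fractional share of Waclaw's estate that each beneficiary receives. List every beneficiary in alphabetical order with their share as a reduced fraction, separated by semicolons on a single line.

There is no surviving spouse, so the entire estate passes to Waclaw's descendants per stirpes.
The estate is divided into 5 equal shares of 1/5 among Tadeusz, Franciszka, Ireneusz, Stanislawa, Nadia.
Tadeusz predeceased; the 1/5 allotted to Tadeusz's branch passes to Tadeusz's issue by representation.
The 1/5 is divided into 2 equal shares of 1/10 among Jolanta, Ludmila.
Jolanta is living and takes 1/10.
Ludmila is living and takes 1/10.
Franciszka predeceased; the 1/5 allotted to Franciszka's branch passes to Franciszka's issue by representation.
Pelagia's line is the sole branch at this level, so the full 1/5 passes to Pelagia's issue by representation.
The 1/5 is divided into 3 equal shares of 1/15 among Bogdan, Oleg, Zofia.
Bogdan is living and takes 1/15.
Oleg is living and takes 1/15.
Zofia is living and takes 1/15.
Ireneusz is living and takes 1/5.
Stanislawa is living and takes 1/5.
Nadia predeceased; the 1/5 allotted to Nadia's branch passes to Nadia's issue by representation.
The 1/5 is divided into 4 equal shares of 1/20 among Agnieszka, Radoslaw, Halina, Mieczyslaw.
Agnieszka predeceased; the 1/20 allotted to Agnieszka's branch passes to Agnieszka's issue by representation.
The 1/20 is divided into 3 equal shares of 1/60 among Eliasz, Grzegorz, Czeslaw.
Eliasz is living and takes 1/60.
Grzegorz predeceased; the 1/60 allotted to Grzegorz's branch passes to Grzegorz's issue by representation.
The 1/60 is divided into 2 equal shares of 1/120 among Danuta, Urszula.
Danuta is living and takes 1/120.
Urszula is living and takes 1/120.
Czeslaw is living and takes 1/60.
Radoslaw is living and takes 1/20.
Halina is living and takes 1/20.
Mieczyslaw is living and takes 1/20.

Bogdan 1/15; Czeslaw 1/60; Danuta 1/120; Eliasz 1/60; Halina 1/20; Ireneusz 1/5; Jolanta 1/10; Ludmila 1/10; Mieczyslaw 1/20; Oleg 1/15; Radoslaw 1/20; Stanislawa 1/5; Urszula 1/120; Zofia 1/15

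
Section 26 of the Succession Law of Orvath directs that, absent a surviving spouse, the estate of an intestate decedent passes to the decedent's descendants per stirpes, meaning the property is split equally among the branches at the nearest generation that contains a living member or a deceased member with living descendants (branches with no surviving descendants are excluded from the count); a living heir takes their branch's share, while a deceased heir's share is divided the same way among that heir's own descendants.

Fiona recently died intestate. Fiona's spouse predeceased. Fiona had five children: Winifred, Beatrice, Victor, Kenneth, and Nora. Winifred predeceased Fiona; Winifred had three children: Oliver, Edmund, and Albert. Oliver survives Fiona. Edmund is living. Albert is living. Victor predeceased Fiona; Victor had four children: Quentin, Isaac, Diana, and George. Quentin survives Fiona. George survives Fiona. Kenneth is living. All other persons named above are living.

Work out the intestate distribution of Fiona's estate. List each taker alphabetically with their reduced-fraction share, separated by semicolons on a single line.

There is no surviving spouse, so the entire estate passes to Fiona's descendants per stirpes.
The estate is divided into 5 equal shares of 1/5 among Winifred, Beatrice, Victor, Kenneth, Nora.
Winifred predeceased; the 1/5 allotted to Winifred's branch passes to Winifred's issue by representation.
The 1/5 is divided into 3 equal shares of 1/15 among Oliver, Edmund, Albert.
Oliver is living and takes 1/15.
Edmund is living and takes 1/15.
Albert is living and takes 1/15.
Beatrice is living and takes 1/5.
Victor predeceased; the 1/5 allotted to Victor's branch passes to Victor's issue by representation.
The 1/5 is divided into 4 equal shares of 1/20 among Quentin, Isaac, Diana, George.
Quentin is living and takes 1/20.
Isaac is living and takes 1/20.
Diana is living and takes 1/20.
George is living and takes 1/20.
Kenneth is living and takes 1/5.
Nora is living and takes 1/5.

Albert 1/15; Beatrice 1/5; Diana 1/20; Edmund 1/15; George 1/20; Isaac 1/20; Kenneth 1/5; Nora 1/5; Oliver 1/15; Quentin 1/20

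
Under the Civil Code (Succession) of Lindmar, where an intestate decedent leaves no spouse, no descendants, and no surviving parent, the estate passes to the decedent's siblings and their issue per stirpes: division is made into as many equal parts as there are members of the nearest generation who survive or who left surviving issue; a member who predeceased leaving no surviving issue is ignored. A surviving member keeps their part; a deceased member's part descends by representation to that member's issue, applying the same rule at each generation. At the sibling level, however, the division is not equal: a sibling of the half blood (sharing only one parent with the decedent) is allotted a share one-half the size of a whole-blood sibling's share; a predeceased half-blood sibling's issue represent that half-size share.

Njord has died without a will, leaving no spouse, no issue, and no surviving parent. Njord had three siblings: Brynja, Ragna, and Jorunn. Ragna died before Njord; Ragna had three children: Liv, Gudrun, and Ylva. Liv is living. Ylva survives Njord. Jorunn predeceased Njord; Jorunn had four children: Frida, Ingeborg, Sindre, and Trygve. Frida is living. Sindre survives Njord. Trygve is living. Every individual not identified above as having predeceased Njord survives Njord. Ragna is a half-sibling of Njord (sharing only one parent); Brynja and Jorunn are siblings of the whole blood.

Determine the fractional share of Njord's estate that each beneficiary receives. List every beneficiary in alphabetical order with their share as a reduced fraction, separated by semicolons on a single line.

No spouse, descendants, or parent survives, so the estate passes to Njord's siblings per stirpes.
Half-blood siblings count for one-half the weight of whole-blood siblings at the initial division.
Dividing 1 in proportion to weights (total weight 5/2): Brynja (weight 1) → 2/5; Ragna (weight 1/2) → 1/5; Jorunn (weight 1) → 2/5.
Brynja is living and takes 2/5.
Ragna predeceased; the 1/5 allotted to Ragna's branch passes to Ragna's issue by representation.
The 1/5 is divided into 3 equal shares of 1/15 among Liv, Gudrun, Ylva.
Liv is living and takes 1/15.
Gudrun is living and takes 1/15.
Ylva is living and takes 1/15.
Jorunn predeceased; the 2/5 allotted to Jorunn's branch passes to Jorunn's issue by representation.
The 2/5 is divided into 4 equal shares of 1/10 among Frida, Ingeborg, Sindre, Trygve.
Frida is living and takes 1/10.
Ingeborg is living and takes 1/10.
Sindre is living and takes 1/10.
Trygve is living and takes 1/10.

Brynja 2/5; Frida 1/10; Gudrun 1/15; Ingeborg 1/10; Liv 1/15; Sindre 1/10; Trygve 1/10; Ylva 1/15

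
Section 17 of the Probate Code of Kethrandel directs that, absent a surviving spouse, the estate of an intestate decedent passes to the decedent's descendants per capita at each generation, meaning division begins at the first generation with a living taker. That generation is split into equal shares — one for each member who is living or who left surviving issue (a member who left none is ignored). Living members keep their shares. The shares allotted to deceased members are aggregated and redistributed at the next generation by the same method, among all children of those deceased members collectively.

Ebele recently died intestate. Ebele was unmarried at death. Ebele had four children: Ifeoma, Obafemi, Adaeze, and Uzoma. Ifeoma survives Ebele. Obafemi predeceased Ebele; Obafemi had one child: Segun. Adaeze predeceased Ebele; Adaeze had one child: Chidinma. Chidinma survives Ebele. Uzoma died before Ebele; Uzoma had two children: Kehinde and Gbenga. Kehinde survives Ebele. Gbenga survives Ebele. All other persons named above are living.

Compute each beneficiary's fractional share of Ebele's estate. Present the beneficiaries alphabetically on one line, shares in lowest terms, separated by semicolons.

Chidinma 3/16; Gbenga 3/16; Ifeoma 1/4; Kehinde 3/16; Segun 3/16

There is no surviving spouse, so the entire estate passes to Ebele's descendants per capita at each generation.
At generation 1 (Ifeoma, Obafemi, Adaeze, Uzoma) there are 4 shares of (1)/4 = 1/4 each.
Living: Ifeoma — each takes 1/4.
Deceased: Obafemi, Adaeze, and Uzoma. Their combined 3/4 is pooled and carried to generation 2.
At generation 2 (Segun, Chidinma, Kehinde, Gbenga) there are 4 shares of (3/4)/4 = 3/16 each.
Living: Segun, Chidinma, Kehinde, and Gbenga — each takes 3/16.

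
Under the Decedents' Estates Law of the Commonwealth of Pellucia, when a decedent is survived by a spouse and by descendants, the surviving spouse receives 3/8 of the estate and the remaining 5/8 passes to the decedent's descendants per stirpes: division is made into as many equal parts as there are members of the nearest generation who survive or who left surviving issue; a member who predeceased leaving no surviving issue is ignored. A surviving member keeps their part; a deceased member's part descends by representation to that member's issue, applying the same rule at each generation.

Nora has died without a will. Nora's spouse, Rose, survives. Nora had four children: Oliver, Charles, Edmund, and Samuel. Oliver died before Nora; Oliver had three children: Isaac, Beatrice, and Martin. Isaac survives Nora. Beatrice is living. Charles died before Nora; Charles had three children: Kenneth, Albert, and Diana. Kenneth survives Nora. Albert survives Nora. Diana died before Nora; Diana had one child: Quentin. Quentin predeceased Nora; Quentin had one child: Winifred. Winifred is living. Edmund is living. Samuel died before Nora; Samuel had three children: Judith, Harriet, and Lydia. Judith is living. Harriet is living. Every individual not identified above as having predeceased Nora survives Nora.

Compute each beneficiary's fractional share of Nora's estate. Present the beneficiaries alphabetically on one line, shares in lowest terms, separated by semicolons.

Albert 5/96; Beatrice 5/96; Edmund 5/32; Harriet 5/96; Isaac 5/96; Judith 5/96; Kenneth 5/96; Lydia 5/96; Martin 5/96; Rose 3/8; Winifred 5/96

Rose, as surviving spouse, takes 3/8.
The remaining 5/8 passes to Nora's descendants per stirpes.
The 5/8 is divided into 4 equal shares of 5/32 among Oliver, Charles, Edmund, Samuel.
Oliver predeceased; the 5/32 allotted to Oliver's branch passes to Oliver's issue by representation.
The 5/32 is divided into 3 equal shares of 5/96 among Isaac, Beatrice, Martin.
Isaac is living and takes 5/96.
Beatrice is living and takes 5/96.
Martin is living and takes 5/96.
Charles predeceased; the 5/32 allotted to Charles's branch passes to Charles's issue by representation.
The 5/32 is divided into 3 equal shares of 5/96 among Kenneth, Albert, Diana.
Kenneth is living and takes 5/96.
Albert is living and takes 5/96.
Diana predeceased; the 5/96 allotted to Diana's branch passes to Diana's issue by representation.
Quentin's line is the sole branch at this level, so the full 5/96 passes to Quentin's issue by representation.
Winifred is the sole taker at this level and receives the full 5/96.
Edmund is living and takes 5/32.
Samuel predeceased; the 5/32 allotted to Samuel's branch passes to Samuel's issue by representation.
The 5/32 is divided into 3 equal shares of 5/96 among Judith, Harriet, Lydia.
Judith is living and takes 5/96.
Harriet is living and takes 5/96.
Lydia is living and takes 5/96.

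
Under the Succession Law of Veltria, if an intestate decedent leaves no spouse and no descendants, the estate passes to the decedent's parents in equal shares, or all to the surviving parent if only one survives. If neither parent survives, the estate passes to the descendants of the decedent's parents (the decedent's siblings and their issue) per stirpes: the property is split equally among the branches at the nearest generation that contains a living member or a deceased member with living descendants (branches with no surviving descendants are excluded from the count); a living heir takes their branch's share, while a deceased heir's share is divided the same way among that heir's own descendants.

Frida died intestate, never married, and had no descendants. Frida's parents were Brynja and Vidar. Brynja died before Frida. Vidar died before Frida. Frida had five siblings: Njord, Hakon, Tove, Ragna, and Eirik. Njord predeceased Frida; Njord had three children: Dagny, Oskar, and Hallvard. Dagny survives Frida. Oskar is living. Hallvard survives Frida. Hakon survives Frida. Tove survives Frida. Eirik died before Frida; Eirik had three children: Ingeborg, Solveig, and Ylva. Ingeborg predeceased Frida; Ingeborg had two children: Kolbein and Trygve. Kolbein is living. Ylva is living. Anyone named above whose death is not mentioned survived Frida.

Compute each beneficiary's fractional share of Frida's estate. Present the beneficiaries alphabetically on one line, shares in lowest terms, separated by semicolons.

Neither parent survives and there are no descendants, so the estate passes to Frida's siblings and their issue per stirpes.
The estate is divided into 5 equal shares of 1/5 among Njord, Hakon, Tove, Ragna, Eirik.
Njord predeceased; the 1/5 allotted to Njord's branch passes to Njord's issue by representation.
The 1/5 is divided into 3 equal shares of 1/15 among Dagny, Oskar, Hallvard.
Dagny is living and takes 1/15.
Oskar is living and takes 1/15.
Hallvard is living and takes 1/15.
Hakon is living and takes 1/5.
Tove is living and takes 1/5.
Ragna is living and takes 1/5.
Eirik predeceased; the 1/5 allotted to Eirik's branch passes to Eirik's issue by representation.
The 1/5 is divided into 3 equal shares of 1/15 among Ingeborg, Solveig, Ylva.
Ingeborg predeceased; the 1/15 allotted to Ingeborg's branch passes to Ingeborg's issue by representation.
The 1/15 is divided into 2 equal shares of 1/30 among Kolbein, Trygve.
Kolbein is living and takes 1/30.
Trygve is living and takes 1/30.
Solveig is living and takes 1/15.
Ylva is living and takes 1/15.

Dagny 1/15; Hakon 1/5; Hallvard 1/15; Kolbein 1/30; Oskar 1/15; Ragna 1/5; Solveig 1/15; Tove 1/5; Trygve 1/30; Ylva 1/15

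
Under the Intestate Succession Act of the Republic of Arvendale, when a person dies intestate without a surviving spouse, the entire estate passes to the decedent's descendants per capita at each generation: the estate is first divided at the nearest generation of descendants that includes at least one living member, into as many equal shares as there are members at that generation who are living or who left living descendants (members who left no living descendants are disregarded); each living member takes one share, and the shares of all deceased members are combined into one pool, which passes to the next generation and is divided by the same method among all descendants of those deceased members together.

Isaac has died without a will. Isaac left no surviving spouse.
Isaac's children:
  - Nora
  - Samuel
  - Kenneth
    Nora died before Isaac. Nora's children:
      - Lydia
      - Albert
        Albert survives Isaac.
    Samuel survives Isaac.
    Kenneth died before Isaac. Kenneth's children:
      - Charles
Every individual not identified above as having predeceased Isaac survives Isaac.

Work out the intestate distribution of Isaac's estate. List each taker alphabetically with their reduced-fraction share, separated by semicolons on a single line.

There is no surviving spouse, so the entire estate passes to Isaac's descendants per capita at each generation.
At generation 1 (Nora, Samuel, Kenneth) there are 3 shares of (1)/3 = 1/3 each.
Living: Samuel — each takes 1/3.
Deceased: Nora and Kenneth. Their combined 2/3 is pooled and carried to generation 2.
At generation 2 (Lydia, Albert, Charles) there are 3 shares of (2/3)/3 = 2/9 each.
Living: Lydia, Albert, and Charles — each takes 2/9.

Albert 2/9; Charles 2/9; Lydia 2/9; Samuel 1/3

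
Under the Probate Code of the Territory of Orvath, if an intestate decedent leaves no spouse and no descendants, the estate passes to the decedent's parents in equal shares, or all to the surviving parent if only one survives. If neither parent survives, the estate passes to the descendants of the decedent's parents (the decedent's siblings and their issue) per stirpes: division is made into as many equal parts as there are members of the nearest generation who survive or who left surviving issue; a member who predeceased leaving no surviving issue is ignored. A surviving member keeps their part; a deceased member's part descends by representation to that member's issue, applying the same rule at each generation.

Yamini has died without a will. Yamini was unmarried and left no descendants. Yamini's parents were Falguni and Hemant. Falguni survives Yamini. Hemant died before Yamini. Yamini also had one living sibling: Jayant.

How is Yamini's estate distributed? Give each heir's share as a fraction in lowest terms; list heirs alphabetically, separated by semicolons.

Falguni 1

Only one parent, Falguni, survives, so Falguni takes the entire estate. The siblings take nothing because a surviving parent has priority.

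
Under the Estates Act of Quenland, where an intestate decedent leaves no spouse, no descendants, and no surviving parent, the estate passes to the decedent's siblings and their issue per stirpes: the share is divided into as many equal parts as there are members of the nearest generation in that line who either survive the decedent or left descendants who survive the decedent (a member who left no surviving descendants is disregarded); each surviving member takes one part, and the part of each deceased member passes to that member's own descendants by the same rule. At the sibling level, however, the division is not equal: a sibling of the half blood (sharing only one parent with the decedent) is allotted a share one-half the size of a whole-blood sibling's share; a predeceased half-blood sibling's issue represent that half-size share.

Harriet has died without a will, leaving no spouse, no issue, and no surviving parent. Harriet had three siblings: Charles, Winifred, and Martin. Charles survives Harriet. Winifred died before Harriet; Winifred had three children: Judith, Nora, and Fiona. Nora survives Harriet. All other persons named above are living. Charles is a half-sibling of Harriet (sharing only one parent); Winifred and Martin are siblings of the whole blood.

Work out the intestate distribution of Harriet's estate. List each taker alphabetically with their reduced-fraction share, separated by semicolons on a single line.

No spouse, descendants, or parent survives, so the estate passes to Harriet's siblings per stirpes.
Half-blood siblings count for one-half the weight of whole-blood siblings at the initial division.
Dividing 1 in proportion to weights (total weight 5/2): Charles (weight 1/2) → 1/5; Winifred (weight 1) → 2/5; Martin (weight 1) → 2/5.
Charles is living and takes 1/5.
Winifred predeceased; the 2/5 allotted to Winifred's branch passes to Winifred's issue by representation.
The 2/5 is divided into 3 equal shares of 2/15 among Judith, Nora, Fiona.
Judith is living and takes 2/15.
Nora is living and takes 2/15.
Fiona is living and takes 2/15.
Martin is living and takes 2/5.

Charles 1/5; Fiona 2/15; Judith 2/15; Martin 2/5; Nora 2/15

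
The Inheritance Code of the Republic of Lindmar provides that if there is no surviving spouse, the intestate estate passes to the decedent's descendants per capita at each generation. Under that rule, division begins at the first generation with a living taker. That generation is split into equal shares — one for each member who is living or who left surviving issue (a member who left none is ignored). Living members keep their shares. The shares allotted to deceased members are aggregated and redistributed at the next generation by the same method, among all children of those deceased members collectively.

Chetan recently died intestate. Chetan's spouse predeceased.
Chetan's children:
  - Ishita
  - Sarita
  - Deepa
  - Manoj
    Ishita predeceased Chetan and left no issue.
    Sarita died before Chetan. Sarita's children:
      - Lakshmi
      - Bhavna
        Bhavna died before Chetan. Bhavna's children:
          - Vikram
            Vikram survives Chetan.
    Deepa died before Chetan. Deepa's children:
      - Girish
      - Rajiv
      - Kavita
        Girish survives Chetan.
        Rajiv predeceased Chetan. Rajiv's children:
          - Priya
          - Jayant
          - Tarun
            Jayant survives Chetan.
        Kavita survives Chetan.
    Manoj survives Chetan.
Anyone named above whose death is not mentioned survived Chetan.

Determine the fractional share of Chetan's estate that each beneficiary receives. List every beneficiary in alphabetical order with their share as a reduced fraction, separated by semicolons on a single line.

There is no surviving spouse, so the entire estate passes to Chetan's descendants per capita at each generation.
At generation 1 (Sarita, Deepa, Manoj) there are 3 shares of (1)/3 = 1/3 each.
Living: Manoj — each takes 1/3.
Deceased: Sarita and Deepa. Their combined 2/3 is pooled and carried to generation 2.
At generation 2 (Lakshmi, Bhavna, Girish, Rajiv, Kavita) there are 5 shares of (2/3)/5 = 2/15 each.
Living: Lakshmi, Girish, and Kavita — each takes 2/15.
Deceased: Bhavna and Rajiv. Their combined 4/15 is pooled and carried to generation 3.
At generation 3 (Vikram, Priya, Jayant, Tarun) there are 4 shares of (4/15)/4 = 1/15 each.
Living: Vikram, Priya, Jayant, and Tarun — each takes 1/15.

Girish 2/15; Jayant 1/15; Kavita 2/15; Lakshmi 2/15; Manoj 1/3; Priya 1/15; Tarun 1/15; Vikram 1/15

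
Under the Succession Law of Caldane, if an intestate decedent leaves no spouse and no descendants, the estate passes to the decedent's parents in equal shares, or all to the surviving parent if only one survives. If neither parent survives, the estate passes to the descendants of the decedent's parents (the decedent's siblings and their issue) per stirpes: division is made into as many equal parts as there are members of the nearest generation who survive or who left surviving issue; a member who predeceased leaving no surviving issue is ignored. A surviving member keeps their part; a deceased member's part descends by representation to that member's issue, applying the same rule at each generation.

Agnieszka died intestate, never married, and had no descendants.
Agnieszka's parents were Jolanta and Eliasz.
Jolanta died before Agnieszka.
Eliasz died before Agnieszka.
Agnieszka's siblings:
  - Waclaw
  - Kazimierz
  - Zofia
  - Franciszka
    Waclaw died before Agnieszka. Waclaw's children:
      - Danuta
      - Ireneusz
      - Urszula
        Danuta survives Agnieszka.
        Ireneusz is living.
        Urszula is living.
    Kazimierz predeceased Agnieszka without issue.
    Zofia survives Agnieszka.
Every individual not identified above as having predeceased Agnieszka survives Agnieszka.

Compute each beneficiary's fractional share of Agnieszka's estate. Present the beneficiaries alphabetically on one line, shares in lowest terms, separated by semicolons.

Neither parent survives and there are no descendants, so the estate passes to Agnieszka's siblings and their issue per stirpes.
Kazimierz left no surviving issue, so that branch lapses and is disregarded.
The estate is divided into 3 equal shares of 1/3 among Waclaw, Zofia, Franciszka.
Waclaw predeceased; the 1/3 allotted to Waclaw's branch passes to Waclaw's issue by representation.
The 1/3 is divided into 3 equal shares of 1/9 among Danuta, Ireneusz, Urszula.
Danuta is living and takes 1/9.
Ireneusz is living and takes 1/9.
Urszula is living and takes 1/9.
Zofia is living and takes 1/3.
Franciszka is living and takes 1/3.

Danuta 1/9; Franciszka 1/3; Ireneusz 1/9; Urszula 1/9; Zofia 1/3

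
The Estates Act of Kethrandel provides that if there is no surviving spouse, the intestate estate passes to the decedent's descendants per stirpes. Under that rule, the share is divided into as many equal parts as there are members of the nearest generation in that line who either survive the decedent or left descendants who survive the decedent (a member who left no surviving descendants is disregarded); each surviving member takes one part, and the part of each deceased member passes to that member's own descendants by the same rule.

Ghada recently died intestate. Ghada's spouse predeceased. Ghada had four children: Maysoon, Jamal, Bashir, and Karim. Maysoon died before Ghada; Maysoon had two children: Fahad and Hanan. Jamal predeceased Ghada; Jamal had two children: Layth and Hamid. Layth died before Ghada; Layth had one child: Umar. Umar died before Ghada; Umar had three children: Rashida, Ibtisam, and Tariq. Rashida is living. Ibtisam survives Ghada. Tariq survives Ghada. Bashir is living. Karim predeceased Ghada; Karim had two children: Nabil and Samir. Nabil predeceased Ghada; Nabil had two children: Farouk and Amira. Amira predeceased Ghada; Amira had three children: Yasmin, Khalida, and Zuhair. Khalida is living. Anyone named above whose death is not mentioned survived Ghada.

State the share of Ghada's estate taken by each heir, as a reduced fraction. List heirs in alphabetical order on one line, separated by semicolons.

Bashir 1/4; Fahad 1/8; Farouk 1/16; Hamid 1/8; Hanan 1/8; Ibtisam 1/24; Khalida 1/48; Rashida 1/24; Samir 1/8; Tariq 1/24; Yasmin 1/48; Zuhair 1/48

There is no surviving spouse, so the entire estate passes to Ghada's descendants per stirpes.
The estate is divided into 4 equal shares of 1/4 among Maysoon, Jamal, Bashir, Karim.
Maysoon predeceased; the 1/4 allotted to Maysoon's branch passes to Maysoon's issue by representation.
The 1/4 is divided into 2 equal shares of 1/8 among Fahad, Hanan.
Fahad is living and takes 1/8.
Hanan is living and takes 1/8.
Jamal predeceased; the 1/4 allotted to Jamal's branch passes to Jamal's issue by representation.
The 1/4 is divided into 2 equal shares of 1/8 among Layth, Hamid.
Layth predeceased; the 1/8 allotted to Layth's branch passes to Layth's issue by representation.
Umar's line is the sole branch at this level, so the full 1/8 passes to Umar's issue by representation.
The 1/8 is divided into 3 equal shares of 1/24 among Rashida, Ibtisam, Tariq.
Rashida is living and takes 1/24.
Ibtisam is living and takes 1/24.
Tariq is living and takes 1/24.
Hamid is living and takes 1/8.
Bashir is living and takes 1/4.
Karim predeceased; the 1/4 allotted to Karim's branch passes to Karim's issue by representation.
The 1/4 is divided into 2 equal shares of 1/8 among Nabil, Samir.
Nabil predeceased; the 1/8 allotted to Nabil's branch passes to Nabil's issue by representation.
The 1/8 is divided into 2 equal shares of 1/16 among Farouk, Amira.
Farouk is living and takes 1/16.
Amira predeceased; the 1/16 allotted to Amira's branch passes to Amira's issue by representation.
The 1/16 is divided into 3 equal shares of 1/48 among Yasmin, Khalida, Zuhair.
Yasmin is living and takes 1/48.
Khalida is living and takes 1/48.
Zuhair is living and takes 1/48.
Samir is living and takes 1/8.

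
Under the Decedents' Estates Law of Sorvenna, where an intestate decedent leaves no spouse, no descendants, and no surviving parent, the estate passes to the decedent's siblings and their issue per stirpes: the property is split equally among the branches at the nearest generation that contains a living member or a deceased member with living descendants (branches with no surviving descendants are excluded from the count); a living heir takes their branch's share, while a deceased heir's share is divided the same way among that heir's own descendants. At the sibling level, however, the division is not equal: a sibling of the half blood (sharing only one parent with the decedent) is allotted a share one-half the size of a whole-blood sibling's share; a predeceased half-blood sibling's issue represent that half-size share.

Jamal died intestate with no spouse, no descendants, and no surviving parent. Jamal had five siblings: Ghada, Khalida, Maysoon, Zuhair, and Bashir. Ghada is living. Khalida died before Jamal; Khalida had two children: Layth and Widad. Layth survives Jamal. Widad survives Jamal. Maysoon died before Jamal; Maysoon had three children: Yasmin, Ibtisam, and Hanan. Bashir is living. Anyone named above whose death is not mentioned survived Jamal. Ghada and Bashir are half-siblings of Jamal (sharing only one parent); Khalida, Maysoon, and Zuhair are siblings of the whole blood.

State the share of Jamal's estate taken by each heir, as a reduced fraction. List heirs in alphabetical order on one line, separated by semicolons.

No spouse, descendants, or parent survives, so the estate passes to Jamal's siblings per stirpes.
Half-blood siblings count for one-half the weight of whole-blood siblings at the initial division.
Dividing 1 in proportion to weights (total weight 4): Ghada (weight 1/2) → 1/8; Khalida (weight 1) → 1/4; Maysoon (weight 1) → 1/4; Zuhair (weight 1) → 1/4; Bashir (weight 1/2) → 1/8.
Ghada is living and takes 1/8.
Khalida predeceased; the 1/4 allotted to Khalida's branch passes to Khalida's issue by representation.
The 1/4 is divided into 2 equal shares of 1/8 among Layth, Widad.
Layth is living and takes 1/8.
Widad is living and takes 1/8.
Maysoon predeceased; the 1/4 allotted to Maysoon's branch passes to Maysoon's issue by representation.
The 1/4 is divided into 3 equal shares of 1/12 among Yasmin, Ibtisam, Hanan.
Yasmin is living and takes 1/12.
Ibtisam is living and takes 1/12.
Hanan is living and takes 1/12.
Zuhair is living and takes 1/4.
Bashir is living and takes 1/8.

Bashir 1/8; Ghada 1/8; Hanan 1/12; Ibtisam 1/12; Layth 1/8; Widad 1/8; Yasmin 1/12; Zuhair 1/4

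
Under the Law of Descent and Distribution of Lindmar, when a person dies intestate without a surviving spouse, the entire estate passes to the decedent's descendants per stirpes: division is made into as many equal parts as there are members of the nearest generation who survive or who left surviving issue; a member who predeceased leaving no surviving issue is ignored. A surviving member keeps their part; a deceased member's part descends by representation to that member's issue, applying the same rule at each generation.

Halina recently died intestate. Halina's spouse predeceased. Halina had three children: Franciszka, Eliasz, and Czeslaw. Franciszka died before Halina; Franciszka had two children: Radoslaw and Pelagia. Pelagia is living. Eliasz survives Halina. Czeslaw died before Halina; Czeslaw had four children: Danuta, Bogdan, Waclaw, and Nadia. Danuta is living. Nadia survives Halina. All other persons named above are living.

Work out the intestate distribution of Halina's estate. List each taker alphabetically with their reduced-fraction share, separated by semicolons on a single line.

Bogdan 1/12; Danuta 1/12; Eliasz 1/3; Nadia 1/12; Pelagia 1/6; Radoslaw 1/6; Waclaw 1/12

There is no surviving spouse, so the entire estate passes to Halina's descendants per stirpes.
The estate is divided into 3 equal shares of 1/3 among Franciszka, Eliasz, Czeslaw.
Franciszka predeceased; the 1/3 allotted to Franciszka's branch passes to Franciszka's issue by representation.
The 1/3 is divided into 2 equal shares of 1/6 among Radoslaw, Pelagia.
Radoslaw is living and takes 1/6.
Pelagia is living and takes 1/6.
Eliasz is living and takes 1/3.
Czeslaw predeceased; the 1/3 allotted to Czeslaw's branch passes to Czeslaw's issue by representation.
The 1/3 is divided into 4 equal shares of 1/12 among Danuta, Bogdan, Waclaw, Nadia.
Danuta is living and takes 1/12.
Bogdan is living and takes 1/12.
Waclaw is living and takes 1/12.
Nadia is living and takes 1/12.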